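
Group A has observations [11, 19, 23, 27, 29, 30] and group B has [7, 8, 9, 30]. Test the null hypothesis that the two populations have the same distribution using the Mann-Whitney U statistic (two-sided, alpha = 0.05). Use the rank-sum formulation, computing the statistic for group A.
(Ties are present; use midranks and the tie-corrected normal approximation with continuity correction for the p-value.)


Step 1: Combine and sort all 10 observations; assign midranks.
sorted (value, group): (7,Y), (8,Y), (9,Y), (11,X), (19,X), (23,X), (27,X), (29,X), (30,X), (30,Y)
ranks: 7->1, 8->2, 9->3, 11->4, 19->5, 23->6, 27->7, 29->8, 30->9.5, 30->9.5
Step 2: Rank sum for X: R1 = 4 + 5 + 6 + 7 + 8 + 9.5 = 39.5.
Step 3: U_X = R1 - n1(n1+1)/2 = 39.5 - 6*7/2 = 39.5 - 21 = 18.5.
       U_Y = n1*n2 - U_X = 24 - 18.5 = 5.5.
Step 4: Ties are present, so use the tie-corrected normal approximation (with continuity correction) for the p-value.
Step 5: p-value = 0.199458; compare to alpha = 0.05. fail to reject H0.

U_X = 18.5, p = 0.199458, fail to reject H0 at alpha = 0.05.


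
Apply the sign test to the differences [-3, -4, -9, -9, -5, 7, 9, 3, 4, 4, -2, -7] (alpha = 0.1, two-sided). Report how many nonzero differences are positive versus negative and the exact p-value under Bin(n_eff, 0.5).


Step 1: Discard zero differences. Original n = 12; n_eff = number of nonzero differences = 12.
Nonzero differences (with sign): -3, -4, -9, -9, -5, +7, +9, +3, +4, +4, -2, -7
Step 2: Count signs: positive = 5, negative = 7.
Step 3: Under H0: P(positive) = 0.5, so the number of positives S ~ Bin(12, 0.5).
Step 4: Two-sided exact p-value = sum of Bin(12,0.5) probabilities at or below the observed probability = 0.774414.
Step 5: alpha = 0.1. fail to reject H0.

n_eff = 12, pos = 5, neg = 7, p = 0.774414, fail to reject H0.


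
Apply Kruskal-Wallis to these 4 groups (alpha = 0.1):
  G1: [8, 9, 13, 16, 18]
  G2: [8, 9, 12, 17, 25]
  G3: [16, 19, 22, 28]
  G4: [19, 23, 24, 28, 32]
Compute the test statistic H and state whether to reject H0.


Step 1: Combine all N = 19 observations and assign midranks.
sorted (value, group, rank): (8,G1,1.5), (8,G2,1.5), (9,G1,3.5), (9,G2,3.5), (12,G2,5), (13,G1,6), (16,G1,7.5), (16,G3,7.5), (17,G2,9), (18,G1,10), (19,G3,11.5), (19,G4,11.5), (22,G3,13), (23,G4,14), (24,G4,15), (25,G2,16), (28,G3,17.5), (28,G4,17.5), (32,G4,19)
Step 2: Sum ranks within each group.
R_1 = 28.5 (n_1 = 5)
R_2 = 35 (n_2 = 5)
R_3 = 49.5 (n_3 = 4)
R_4 = 77 (n_4 = 5)
Step 3: H = 12/(N(N+1)) * sum(R_i^2/n_i) - 3(N+1)
     = 12/(19*20) * (28.5^2/5 + 35^2/5 + 49.5^2/4 + 77^2/5) - 3*20
     = 0.031579 * 2205.81 - 60
     = 9.657237.
Step 4: Ties present; correction factor C = 1 - 30/(19^3 - 19) = 0.995614. Corrected H = 9.657237 / 0.995614 = 9.699780.
Step 5: Under H0, H ~ chi^2(3); p-value = 0.021298.
Step 6: alpha = 0.1. reject H0.

H = 9.6998, df = 3, p = 0.021298, reject H0.


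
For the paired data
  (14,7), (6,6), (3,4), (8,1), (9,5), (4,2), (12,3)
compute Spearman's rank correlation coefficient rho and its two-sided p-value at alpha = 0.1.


Step 1: Rank x and y separately (midranks; no ties here).
rank(x): 14->7, 6->3, 3->1, 8->4, 9->5, 4->2, 12->6
rank(y): 7->7, 6->6, 4->4, 1->1, 5->5, 2->2, 3->3
Step 2: d_i = R_x(i) - R_y(i); compute d_i^2.
  (7-7)^2=0, (3-6)^2=9, (1-4)^2=9, (4-1)^2=9, (5-5)^2=0, (2-2)^2=0, (6-3)^2=9
sum(d^2) = 36.
Step 3: rho = 1 - 6*36 / (7*(7^2 - 1)) = 1 - 216/336 = 0.357143.
Step 4: Under H0, t = rho * sqrt((n-2)/(1-rho^2)) = 0.8550 ~ t(5).
Step 5: Two-sided p-value from the t-distribution with 5 df = 0.431611.
Step 6: alpha = 0.1. fail to reject H0.

rho = 0.3571, p = 0.431611, fail to reject H0 at alpha = 0.1.


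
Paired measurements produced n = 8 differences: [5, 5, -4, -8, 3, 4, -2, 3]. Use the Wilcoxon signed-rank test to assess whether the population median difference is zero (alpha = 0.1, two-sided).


Step 1: Drop any zero differences (none here) and take |d_i|.
|d| = [5, 5, 4, 8, 3, 4, 2, 3]
Step 2: Midrank |d_i| (ties get averaged ranks).
ranks: |5|->6.5, |5|->6.5, |4|->4.5, |8|->8, |3|->2.5, |4|->4.5, |2|->1, |3|->2.5
Step 3: Attach original signs; sum ranks with positive sign and with negative sign.
W+ = 6.5 + 6.5 + 2.5 + 4.5 + 2.5 = 22.5
W- = 4.5 + 8 + 1 = 13.5
(Check: W+ + W- = 36 should equal n(n+1)/2 = 36.)
Step 4: Test statistic W = min(W+, W-) = 13.5.
Step 5: Ties in |d|, so use the tie-corrected normal approximation.
        E[W] = n(n+1)/4 = 8*9/4 = 18.
        Tie groups: |d|=3 (t=2), |d|=4 (t=2), |d|=5 (t=2); sum(t^3 - t) = 18.
        Var[W] = n(n+1)(2n+1)/24 - sum(t^3-t)/48 = 1224/24 - 18/48 = 50.625.
        z = (W - E[W]) / sqrt(Var[W]) = (13.5 - 18) / 7.1151 = -0.6325.
        Two-sided p = 2*Phi(z) = 0.527089.
Step 6: alpha = 0.1. fail to reject H0.

W+ = 22.5, W- = 13.5, W = min = 13.5, p = 0.527089, fail to reject H0.


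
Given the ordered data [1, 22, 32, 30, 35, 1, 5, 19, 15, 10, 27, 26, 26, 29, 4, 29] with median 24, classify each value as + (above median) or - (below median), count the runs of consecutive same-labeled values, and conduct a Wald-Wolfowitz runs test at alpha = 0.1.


Step 1: Compute median = 24; label A = above, B = below.
Labels in order: BBAAABBBBBAAAABA  (n_A = 8, n_B = 8)
Step 2: Count runs R = 6.
Step 3: Under H0 (random ordering), E[R] = 2*n_A*n_B/(n_A+n_B) + 1 = 2*8*8/16 + 1 = 9.0000.
        Var[R] = 2*n_A*n_B*(2*n_A*n_B - n_A - n_B) / ((n_A+n_B)^2 * (n_A+n_B-1)) = 14336/3840 = 3.7333.
        SD[R] = 1.9322.
Step 4: Continuity-corrected z = (R + 0.5 - E[R]) / SD[R] = (6 + 0.5 - 9.0000) / 1.9322 = -1.2939.
Step 5: Two-sided p-value via normal approximation = 2*(1 - Phi(|z|)) = 0.195709.
Step 6: alpha = 0.1. fail to reject H0.

R = 6, z = -1.2939, p = 0.195709, fail to reject H0.


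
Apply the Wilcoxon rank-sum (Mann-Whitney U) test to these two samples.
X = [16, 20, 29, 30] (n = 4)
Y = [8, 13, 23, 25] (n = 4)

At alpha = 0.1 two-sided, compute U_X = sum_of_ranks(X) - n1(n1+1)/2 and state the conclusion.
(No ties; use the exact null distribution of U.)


Step 1: Combine and sort all 8 observations; assign midranks.
sorted (value, group): (8,Y), (13,Y), (16,X), (20,X), (23,Y), (25,Y), (29,X), (30,X)
ranks: 8->1, 13->2, 16->3, 20->4, 23->5, 25->6, 29->7, 30->8
Step 2: Rank sum for X: R1 = 3 + 4 + 7 + 8 = 22.
Step 3: U_X = R1 - n1(n1+1)/2 = 22 - 4*5/2 = 22 - 10 = 12.
       U_Y = n1*n2 - U_X = 16 - 12 = 4.
Step 4: No ties, so the exact null distribution of U (based on enumerating the C(8,4) = 70 equally likely rank assignments) gives the two-sided p-value.
Step 5: p-value = 0.342857; compare to alpha = 0.1. fail to reject H0.

U_X = 12, p = 0.342857, fail to reject H0 at alpha = 0.1.


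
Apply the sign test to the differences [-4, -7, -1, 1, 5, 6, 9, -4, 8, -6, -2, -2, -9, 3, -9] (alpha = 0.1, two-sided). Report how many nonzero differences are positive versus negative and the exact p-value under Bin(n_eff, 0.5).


Step 1: Discard zero differences. Original n = 15; n_eff = number of nonzero differences = 15.
Nonzero differences (with sign): -4, -7, -1, +1, +5, +6, +9, -4, +8, -6, -2, -2, -9, +3, -9
Step 2: Count signs: positive = 6, negative = 9.
Step 3: Under H0: P(positive) = 0.5, so the number of positives S ~ Bin(15, 0.5).
Step 4: Two-sided exact p-value = sum of Bin(15,0.5) probabilities at or below the observed probability = 0.607239.
Step 5: alpha = 0.1. fail to reject H0.

n_eff = 15, pos = 6, neg = 9, p = 0.607239, fail to reject H0.


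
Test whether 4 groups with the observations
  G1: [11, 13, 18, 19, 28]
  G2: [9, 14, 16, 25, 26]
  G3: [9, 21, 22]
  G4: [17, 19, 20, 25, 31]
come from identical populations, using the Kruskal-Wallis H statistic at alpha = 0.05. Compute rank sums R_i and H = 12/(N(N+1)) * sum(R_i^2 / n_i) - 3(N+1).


Step 1: Combine all N = 18 observations and assign midranks.
sorted (value, group, rank): (9,G2,1.5), (9,G3,1.5), (11,G1,3), (13,G1,4), (14,G2,5), (16,G2,6), (17,G4,7), (18,G1,8), (19,G1,9.5), (19,G4,9.5), (20,G4,11), (21,G3,12), (22,G3,13), (25,G2,14.5), (25,G4,14.5), (26,G2,16), (28,G1,17), (31,G4,18)
Step 2: Sum ranks within each group.
R_1 = 41.5 (n_1 = 5)
R_2 = 43 (n_2 = 5)
R_3 = 26.5 (n_3 = 3)
R_4 = 60 (n_4 = 5)
Step 3: H = 12/(N(N+1)) * sum(R_i^2/n_i) - 3(N+1)
     = 12/(18*19) * (41.5^2/5 + 43^2/5 + 26.5^2/3 + 60^2/5) - 3*19
     = 0.035088 * 1668.33 - 57
     = 1.538012.
Step 4: Ties present; correction factor C = 1 - 18/(18^3 - 18) = 0.996904. Corrected H = 1.538012 / 0.996904 = 1.542788.
Step 5: Under H0, H ~ chi^2(3); p-value = 0.672431.
Step 6: alpha = 0.05. fail to reject H0.

H = 1.5428, df = 3, p = 0.672431, fail to reject H0.


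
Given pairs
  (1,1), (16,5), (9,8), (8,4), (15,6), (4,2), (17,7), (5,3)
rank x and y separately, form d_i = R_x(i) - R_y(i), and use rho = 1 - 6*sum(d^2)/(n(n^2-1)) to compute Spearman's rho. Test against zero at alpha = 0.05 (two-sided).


Step 1: Rank x and y separately (midranks; no ties here).
rank(x): 1->1, 16->7, 9->5, 8->4, 15->6, 4->2, 17->8, 5->3
rank(y): 1->1, 5->5, 8->8, 4->4, 6->6, 2->2, 7->7, 3->3
Step 2: d_i = R_x(i) - R_y(i); compute d_i^2.
  (1-1)^2=0, (7-5)^2=4, (5-8)^2=9, (4-4)^2=0, (6-6)^2=0, (2-2)^2=0, (8-7)^2=1, (3-3)^2=0
sum(d^2) = 14.
Step 3: rho = 1 - 6*14 / (8*(8^2 - 1)) = 1 - 84/504 = 0.833333.
Step 4: Under H0, t = rho * sqrt((n-2)/(1-rho^2)) = 3.6927 ~ t(6).
Step 5: Two-sided p-value from the t-distribution with 6 df = 0.010176.
Step 6: alpha = 0.05. reject H0.

rho = 0.8333, p = 0.010176, reject H0 at alpha = 0.05.


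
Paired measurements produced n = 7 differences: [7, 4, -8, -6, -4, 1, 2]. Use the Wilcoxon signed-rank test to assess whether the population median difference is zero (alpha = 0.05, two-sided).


Step 1: Drop any zero differences (none here) and take |d_i|.
|d| = [7, 4, 8, 6, 4, 1, 2]
Step 2: Midrank |d_i| (ties get averaged ranks).
ranks: |7|->6, |4|->3.5, |8|->7, |6|->5, |4|->3.5, |1|->1, |2|->2
Step 3: Attach original signs; sum ranks with positive sign and with negative sign.
W+ = 6 + 3.5 + 1 + 2 = 12.5
W- = 7 + 5 + 3.5 = 15.5
(Check: W+ + W- = 28 should equal n(n+1)/2 = 28.)
Step 4: Test statistic W = min(W+, W-) = 12.5.
Step 5: Ties in |d|, so use the tie-corrected normal approximation.
        E[W] = n(n+1)/4 = 7*8/4 = 14.
        Tie groups: |d|=4 (t=2); sum(t^3 - t) = 6.
        Var[W] = n(n+1)(2n+1)/24 - sum(t^3-t)/48 = 840/24 - 6/48 = 34.875.
        z = (W - E[W]) / sqrt(Var[W]) = (12.5 - 14) / 5.9055 = -0.2540.
        Two-sided p = 2*Phi(z) = 0.799495.
Step 6: alpha = 0.05. fail to reject H0.

W+ = 12.5, W- = 15.5, W = min = 12.5, p = 0.799495, fail to reject H0.


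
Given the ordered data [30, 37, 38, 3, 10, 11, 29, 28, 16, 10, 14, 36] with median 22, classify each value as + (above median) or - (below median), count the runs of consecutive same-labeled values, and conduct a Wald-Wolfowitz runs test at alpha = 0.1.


Step 1: Compute median = 22; label A = above, B = below.
Labels in order: AAABBBAABBBA  (n_A = 6, n_B = 6)
Step 2: Count runs R = 5.
Step 3: Under H0 (random ordering), E[R] = 2*n_A*n_B/(n_A+n_B) + 1 = 2*6*6/12 + 1 = 7.0000.
        Var[R] = 2*n_A*n_B*(2*n_A*n_B - n_A - n_B) / ((n_A+n_B)^2 * (n_A+n_B-1)) = 4320/1584 = 2.7273.
        SD[R] = 1.6514.
Step 4: Continuity-corrected z = (R + 0.5 - E[R]) / SD[R] = (5 + 0.5 - 7.0000) / 1.6514 = -0.9083.
Step 5: Two-sided p-value via normal approximation = 2*(1 - Phi(|z|)) = 0.363722.
Step 6: alpha = 0.1. fail to reject H0.

R = 5, z = -0.9083, p = 0.363722, fail to reject H0.


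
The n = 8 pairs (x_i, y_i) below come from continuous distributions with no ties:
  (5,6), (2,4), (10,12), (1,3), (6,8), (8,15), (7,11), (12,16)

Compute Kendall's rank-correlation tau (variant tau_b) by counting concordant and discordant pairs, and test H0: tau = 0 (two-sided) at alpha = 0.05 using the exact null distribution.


Step 1: Enumerate the 28 unordered pairs (i,j) with i<j and classify each by sign(x_j-x_i) * sign(y_j-y_i).
  (1,2):dx=-3,dy=-2->C; (1,3):dx=+5,dy=+6->C; (1,4):dx=-4,dy=-3->C; (1,5):dx=+1,dy=+2->C
  (1,6):dx=+3,dy=+9->C; (1,7):dx=+2,dy=+5->C; (1,8):dx=+7,dy=+10->C; (2,3):dx=+8,dy=+8->C
  (2,4):dx=-1,dy=-1->C; (2,5):dx=+4,dy=+4->C; (2,6):dx=+6,dy=+11->C; (2,7):dx=+5,dy=+7->C
  (2,8):dx=+10,dy=+12->C; (3,4):dx=-9,dy=-9->C; (3,5):dx=-4,dy=-4->C; (3,6):dx=-2,dy=+3->D
  (3,7):dx=-3,dy=-1->C; (3,8):dx=+2,dy=+4->C; (4,5):dx=+5,dy=+5->C; (4,6):dx=+7,dy=+12->C
  (4,7):dx=+6,dy=+8->C; (4,8):dx=+11,dy=+13->C; (5,6):dx=+2,dy=+7->C; (5,7):dx=+1,dy=+3->C
  (5,8):dx=+6,dy=+8->C; (6,7):dx=-1,dy=-4->C; (6,8):dx=+4,dy=+1->C; (7,8):dx=+5,dy=+5->C
Step 2: C = 27, D = 1, total pairs = 28.
Step 3: tau = (C - D)/(n(n-1)/2) = (27 - 1)/28 = 0.928571.
Step 4: Exact two-sided p-value (enumerate n! = 40320 permutations of y under H0): p = 0.000397.
Step 5: alpha = 0.05. reject H0.

tau_b = 0.9286 (C=27, D=1), p = 0.000397, reject H0.


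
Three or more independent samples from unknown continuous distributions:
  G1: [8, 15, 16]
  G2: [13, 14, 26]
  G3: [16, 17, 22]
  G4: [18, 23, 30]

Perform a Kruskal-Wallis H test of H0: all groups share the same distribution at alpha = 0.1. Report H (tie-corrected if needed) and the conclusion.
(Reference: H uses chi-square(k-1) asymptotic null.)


Step 1: Combine all N = 12 observations and assign midranks.
sorted (value, group, rank): (8,G1,1), (13,G2,2), (14,G2,3), (15,G1,4), (16,G1,5.5), (16,G3,5.5), (17,G3,7), (18,G4,8), (22,G3,9), (23,G4,10), (26,G2,11), (30,G4,12)
Step 2: Sum ranks within each group.
R_1 = 10.5 (n_1 = 3)
R_2 = 16 (n_2 = 3)
R_3 = 21.5 (n_3 = 3)
R_4 = 30 (n_4 = 3)
Step 3: H = 12/(N(N+1)) * sum(R_i^2/n_i) - 3(N+1)
     = 12/(12*13) * (10.5^2/3 + 16^2/3 + 21.5^2/3 + 30^2/3) - 3*13
     = 0.076923 * 576.167 - 39
     = 5.320513.
Step 4: Ties present; correction factor C = 1 - 6/(12^3 - 12) = 0.996503. Corrected H = 5.320513 / 0.996503 = 5.339181.
Step 5: Under H0, H ~ chi^2(3); p-value = 0.148580.
Step 6: alpha = 0.1. fail to reject H0.

H = 5.3392, df = 3, p = 0.148580, fail to reject H0.


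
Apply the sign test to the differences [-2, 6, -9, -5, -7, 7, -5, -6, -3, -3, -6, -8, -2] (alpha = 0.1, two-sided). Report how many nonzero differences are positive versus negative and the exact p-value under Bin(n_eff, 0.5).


Step 1: Discard zero differences. Original n = 13; n_eff = number of nonzero differences = 13.
Nonzero differences (with sign): -2, +6, -9, -5, -7, +7, -5, -6, -3, -3, -6, -8, -2
Step 2: Count signs: positive = 2, negative = 11.
Step 3: Under H0: P(positive) = 0.5, so the number of positives S ~ Bin(13, 0.5).
Step 4: Two-sided exact p-value = sum of Bin(13,0.5) probabilities at or below the observed probability = 0.022461.
Step 5: alpha = 0.1. reject H0.

n_eff = 13, pos = 2, neg = 11, p = 0.022461, reject H0.


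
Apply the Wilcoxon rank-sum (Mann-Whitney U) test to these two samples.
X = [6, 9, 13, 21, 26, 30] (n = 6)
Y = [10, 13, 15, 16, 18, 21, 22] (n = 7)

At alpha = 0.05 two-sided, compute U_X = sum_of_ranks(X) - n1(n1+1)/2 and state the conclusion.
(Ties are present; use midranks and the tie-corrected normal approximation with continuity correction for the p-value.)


Step 1: Combine and sort all 13 observations; assign midranks.
sorted (value, group): (6,X), (9,X), (10,Y), (13,X), (13,Y), (15,Y), (16,Y), (18,Y), (21,X), (21,Y), (22,Y), (26,X), (30,X)
ranks: 6->1, 9->2, 10->3, 13->4.5, 13->4.5, 15->6, 16->7, 18->8, 21->9.5, 21->9.5, 22->11, 26->12, 30->13
Step 2: Rank sum for X: R1 = 1 + 2 + 4.5 + 9.5 + 12 + 13 = 42.
Step 3: U_X = R1 - n1(n1+1)/2 = 42 - 6*7/2 = 42 - 21 = 21.
       U_Y = n1*n2 - U_X = 42 - 21 = 21.
Step 4: Ties are present, so use the tie-corrected normal approximation (with continuity correction) for the p-value.
Step 5: p-value = 1.000000; compare to alpha = 0.05. fail to reject H0.

U_X = 21, p = 1.000000, fail to reject H0 at alpha = 0.05.


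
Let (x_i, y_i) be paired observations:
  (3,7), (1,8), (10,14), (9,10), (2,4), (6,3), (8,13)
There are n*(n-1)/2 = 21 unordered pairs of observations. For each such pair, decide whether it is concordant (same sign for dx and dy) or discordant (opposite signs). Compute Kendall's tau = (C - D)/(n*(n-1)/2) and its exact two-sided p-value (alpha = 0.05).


Step 1: Enumerate the 21 unordered pairs (i,j) with i<j and classify each by sign(x_j-x_i) * sign(y_j-y_i).
  (1,2):dx=-2,dy=+1->D; (1,3):dx=+7,dy=+7->C; (1,4):dx=+6,dy=+3->C; (1,5):dx=-1,dy=-3->C
  (1,6):dx=+3,dy=-4->D; (1,7):dx=+5,dy=+6->C; (2,3):dx=+9,dy=+6->C; (2,4):dx=+8,dy=+2->C
  (2,5):dx=+1,dy=-4->D; (2,6):dx=+5,dy=-5->D; (2,7):dx=+7,dy=+5->C; (3,4):dx=-1,dy=-4->C
  (3,5):dx=-8,dy=-10->C; (3,6):dx=-4,dy=-11->C; (3,7):dx=-2,dy=-1->C; (4,5):dx=-7,dy=-6->C
  (4,6):dx=-3,dy=-7->C; (4,7):dx=-1,dy=+3->D; (5,6):dx=+4,dy=-1->D; (5,7):dx=+6,dy=+9->C
  (6,7):dx=+2,dy=+10->C
Step 2: C = 15, D = 6, total pairs = 21.
Step 3: tau = (C - D)/(n(n-1)/2) = (15 - 6)/21 = 0.428571.
Step 4: Exact two-sided p-value (enumerate n! = 5040 permutations of y under H0): p = 0.238889.
Step 5: alpha = 0.05. fail to reject H0.

tau_b = 0.4286 (C=15, D=6), p = 0.238889, fail to reject H0.


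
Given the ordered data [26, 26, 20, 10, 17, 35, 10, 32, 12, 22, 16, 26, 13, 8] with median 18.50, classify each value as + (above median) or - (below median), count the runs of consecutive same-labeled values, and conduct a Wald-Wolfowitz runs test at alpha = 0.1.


Step 1: Compute median = 18.50; label A = above, B = below.
Labels in order: AAABBABABABABB  (n_A = 7, n_B = 7)
Step 2: Count runs R = 10.
Step 3: Under H0 (random ordering), E[R] = 2*n_A*n_B/(n_A+n_B) + 1 = 2*7*7/14 + 1 = 8.0000.
        Var[R] = 2*n_A*n_B*(2*n_A*n_B - n_A - n_B) / ((n_A+n_B)^2 * (n_A+n_B-1)) = 8232/2548 = 3.2308.
        SD[R] = 1.7974.
Step 4: Continuity-corrected z = (R - 0.5 - E[R]) / SD[R] = (10 - 0.5 - 8.0000) / 1.7974 = 0.8345.
Step 5: Two-sided p-value via normal approximation = 2*(1 - Phi(|z|)) = 0.403986.
Step 6: alpha = 0.1. fail to reject H0.

R = 10, z = 0.8345, p = 0.403986, fail to reject H0.


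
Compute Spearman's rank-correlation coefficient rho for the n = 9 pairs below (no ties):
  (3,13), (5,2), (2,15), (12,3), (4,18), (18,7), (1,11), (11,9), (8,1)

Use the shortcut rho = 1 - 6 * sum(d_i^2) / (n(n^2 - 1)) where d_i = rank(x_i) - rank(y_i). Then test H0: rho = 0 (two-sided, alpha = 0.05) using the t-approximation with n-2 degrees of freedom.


Step 1: Rank x and y separately (midranks; no ties here).
rank(x): 3->3, 5->5, 2->2, 12->8, 4->4, 18->9, 1->1, 11->7, 8->6
rank(y): 13->7, 2->2, 15->8, 3->3, 18->9, 7->4, 11->6, 9->5, 1->1
Step 2: d_i = R_x(i) - R_y(i); compute d_i^2.
  (3-7)^2=16, (5-2)^2=9, (2-8)^2=36, (8-3)^2=25, (4-9)^2=25, (9-4)^2=25, (1-6)^2=25, (7-5)^2=4, (6-1)^2=25
sum(d^2) = 190.
Step 3: rho = 1 - 6*190 / (9*(9^2 - 1)) = 1 - 1140/720 = -0.583333.
Step 4: Under H0, t = rho * sqrt((n-2)/(1-rho^2)) = -1.9001 ~ t(7).
Step 5: Two-sided p-value from the t-distribution with 7 df = 0.099186.
Step 6: alpha = 0.05. fail to reject H0.

rho = -0.5833, p = 0.099186, fail to reject H0 at alpha = 0.05.


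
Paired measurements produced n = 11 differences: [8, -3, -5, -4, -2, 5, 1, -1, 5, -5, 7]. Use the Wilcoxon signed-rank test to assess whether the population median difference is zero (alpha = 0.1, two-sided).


Step 1: Drop any zero differences (none here) and take |d_i|.
|d| = [8, 3, 5, 4, 2, 5, 1, 1, 5, 5, 7]
Step 2: Midrank |d_i| (ties get averaged ranks).
ranks: |8|->11, |3|->4, |5|->7.5, |4|->5, |2|->3, |5|->7.5, |1|->1.5, |1|->1.5, |5|->7.5, |5|->7.5, |7|->10
Step 3: Attach original signs; sum ranks with positive sign and with negative sign.
W+ = 11 + 7.5 + 1.5 + 7.5 + 10 = 37.5
W- = 4 + 7.5 + 5 + 3 + 1.5 + 7.5 = 28.5
(Check: W+ + W- = 66 should equal n(n+1)/2 = 66.)
Step 4: Test statistic W = min(W+, W-) = 28.5.
Step 5: Ties in |d|, so use the tie-corrected normal approximation.
        E[W] = n(n+1)/4 = 11*12/4 = 33.
        Tie groups: |d|=1 (t=2), |d|=5 (t=4); sum(t^3 - t) = 66.
        Var[W] = n(n+1)(2n+1)/24 - sum(t^3-t)/48 = 3036/24 - 66/48 = 125.125.
        z = (W - E[W]) / sqrt(Var[W]) = (28.5 - 33) / 11.1859 = -0.4023.
        Two-sided p = 2*Phi(z) = 0.687470.
Step 6: alpha = 0.1. fail to reject H0.

W+ = 37.5, W- = 28.5, W = min = 28.5, p = 0.687470, fail to reject H0.


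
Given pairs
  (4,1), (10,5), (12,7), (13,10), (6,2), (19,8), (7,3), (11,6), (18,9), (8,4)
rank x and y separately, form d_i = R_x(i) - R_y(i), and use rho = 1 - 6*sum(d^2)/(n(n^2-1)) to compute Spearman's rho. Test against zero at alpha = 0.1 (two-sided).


Step 1: Rank x and y separately (midranks; no ties here).
rank(x): 4->1, 10->5, 12->7, 13->8, 6->2, 19->10, 7->3, 11->6, 18->9, 8->4
rank(y): 1->1, 5->5, 7->7, 10->10, 2->2, 8->8, 3->3, 6->6, 9->9, 4->4
Step 2: d_i = R_x(i) - R_y(i); compute d_i^2.
  (1-1)^2=0, (5-5)^2=0, (7-7)^2=0, (8-10)^2=4, (2-2)^2=0, (10-8)^2=4, (3-3)^2=0, (6-6)^2=0, (9-9)^2=0, (4-4)^2=0
sum(d^2) = 8.
Step 3: rho = 1 - 6*8 / (10*(10^2 - 1)) = 1 - 48/990 = 0.951515.
Step 4: Under H0, t = rho * sqrt((n-2)/(1-rho^2)) = 8.7493 ~ t(8).
Step 5: Two-sided p-value from the t-distribution with 8 df = 0.000023.
Step 6: alpha = 0.1. reject H0.

rho = 0.9515, p = 0.000023, reject H0 at alpha = 0.1.


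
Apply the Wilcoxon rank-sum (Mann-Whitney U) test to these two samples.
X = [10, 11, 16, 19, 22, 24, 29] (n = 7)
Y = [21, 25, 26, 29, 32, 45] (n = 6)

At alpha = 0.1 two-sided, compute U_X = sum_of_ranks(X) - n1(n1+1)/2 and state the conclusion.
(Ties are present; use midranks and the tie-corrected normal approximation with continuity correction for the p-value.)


Step 1: Combine and sort all 13 observations; assign midranks.
sorted (value, group): (10,X), (11,X), (16,X), (19,X), (21,Y), (22,X), (24,X), (25,Y), (26,Y), (29,X), (29,Y), (32,Y), (45,Y)
ranks: 10->1, 11->2, 16->3, 19->4, 21->5, 22->6, 24->7, 25->8, 26->9, 29->10.5, 29->10.5, 32->12, 45->13
Step 2: Rank sum for X: R1 = 1 + 2 + 3 + 4 + 6 + 7 + 10.5 = 33.5.
Step 3: U_X = R1 - n1(n1+1)/2 = 33.5 - 7*8/2 = 33.5 - 28 = 5.5.
       U_Y = n1*n2 - U_X = 42 - 5.5 = 36.5.
Step 4: Ties are present, so use the tie-corrected normal approximation (with continuity correction) for the p-value.
Step 5: p-value = 0.031888; compare to alpha = 0.1. reject H0.

U_X = 5.5, p = 0.031888, reject H0 at alpha = 0.1.


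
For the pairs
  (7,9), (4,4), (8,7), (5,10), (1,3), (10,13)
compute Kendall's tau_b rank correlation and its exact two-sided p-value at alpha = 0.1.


Step 1: Enumerate the 15 unordered pairs (i,j) with i<j and classify each by sign(x_j-x_i) * sign(y_j-y_i).
  (1,2):dx=-3,dy=-5->C; (1,3):dx=+1,dy=-2->D; (1,4):dx=-2,dy=+1->D; (1,5):dx=-6,dy=-6->C
  (1,6):dx=+3,dy=+4->C; (2,3):dx=+4,dy=+3->C; (2,4):dx=+1,dy=+6->C; (2,5):dx=-3,dy=-1->C
  (2,6):dx=+6,dy=+9->C; (3,4):dx=-3,dy=+3->D; (3,5):dx=-7,dy=-4->C; (3,6):dx=+2,dy=+6->C
  (4,5):dx=-4,dy=-7->C; (4,6):dx=+5,dy=+3->C; (5,6):dx=+9,dy=+10->C
Step 2: C = 12, D = 3, total pairs = 15.
Step 3: tau = (C - D)/(n(n-1)/2) = (12 - 3)/15 = 0.600000.
Step 4: Exact two-sided p-value (enumerate n! = 720 permutations of y under H0): p = 0.136111.
Step 5: alpha = 0.1. fail to reject H0.

tau_b = 0.6000 (C=12, D=3), p = 0.136111, fail to reject H0.


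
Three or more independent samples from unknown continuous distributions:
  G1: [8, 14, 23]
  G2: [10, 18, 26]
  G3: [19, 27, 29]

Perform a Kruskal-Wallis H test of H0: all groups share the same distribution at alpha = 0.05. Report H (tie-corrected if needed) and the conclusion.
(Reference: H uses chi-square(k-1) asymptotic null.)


Step 1: Combine all N = 9 observations and assign midranks.
sorted (value, group, rank): (8,G1,1), (10,G2,2), (14,G1,3), (18,G2,4), (19,G3,5), (23,G1,6), (26,G2,7), (27,G3,8), (29,G3,9)
Step 2: Sum ranks within each group.
R_1 = 10 (n_1 = 3)
R_2 = 13 (n_2 = 3)
R_3 = 22 (n_3 = 3)
Step 3: H = 12/(N(N+1)) * sum(R_i^2/n_i) - 3(N+1)
     = 12/(9*10) * (10^2/3 + 13^2/3 + 22^2/3) - 3*10
     = 0.133333 * 251 - 30
     = 3.466667.
Step 4: No ties, so H is used without correction.
Step 5: Under H0, H ~ chi^2(2); p-value = 0.176694.
Step 6: alpha = 0.05. fail to reject H0.

H = 3.4667, df = 2, p = 0.176694, fail to reject H0.


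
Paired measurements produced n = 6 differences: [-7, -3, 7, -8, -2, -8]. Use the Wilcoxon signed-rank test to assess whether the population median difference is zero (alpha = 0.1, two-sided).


Step 1: Drop any zero differences (none here) and take |d_i|.
|d| = [7, 3, 7, 8, 2, 8]
Step 2: Midrank |d_i| (ties get averaged ranks).
ranks: |7|->3.5, |3|->2, |7|->3.5, |8|->5.5, |2|->1, |8|->5.5
Step 3: Attach original signs; sum ranks with positive sign and with negative sign.
W+ = 3.5 = 3.5
W- = 3.5 + 2 + 5.5 + 1 + 5.5 = 17.5
(Check: W+ + W- = 21 should equal n(n+1)/2 = 21.)
Step 4: Test statistic W = min(W+, W-) = 3.5.
Step 5: Ties in |d|, so use the tie-corrected normal approximation.
        E[W] = n(n+1)/4 = 6*7/4 = 10.5.
        Tie groups: |d|=7 (t=2), |d|=8 (t=2); sum(t^3 - t) = 12.
        Var[W] = n(n+1)(2n+1)/24 - sum(t^3-t)/48 = 546/24 - 12/48 = 22.5.
        z = (W - E[W]) / sqrt(Var[W]) = (3.5 - 10.5) / 4.7434 = -1.4757.
        Two-sided p = 2*Phi(z) = 0.140017.
Step 6: alpha = 0.1. fail to reject H0.

W+ = 3.5, W- = 17.5, W = min = 3.5, p = 0.140017, fail to reject H0.


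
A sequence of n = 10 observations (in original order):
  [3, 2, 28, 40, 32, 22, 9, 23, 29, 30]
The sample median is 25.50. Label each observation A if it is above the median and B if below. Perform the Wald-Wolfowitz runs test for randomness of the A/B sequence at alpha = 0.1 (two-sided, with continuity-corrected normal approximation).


Step 1: Compute median = 25.50; label A = above, B = below.
Labels in order: BBAAABBBAA  (n_A = 5, n_B = 5)
Step 2: Count runs R = 4.
Step 3: Under H0 (random ordering), E[R] = 2*n_A*n_B/(n_A+n_B) + 1 = 2*5*5/10 + 1 = 6.0000.
        Var[R] = 2*n_A*n_B*(2*n_A*n_B - n_A - n_B) / ((n_A+n_B)^2 * (n_A+n_B-1)) = 2000/900 = 2.2222.
        SD[R] = 1.4907.
Step 4: Continuity-corrected z = (R + 0.5 - E[R]) / SD[R] = (4 + 0.5 - 6.0000) / 1.4907 = -1.0062.
Step 5: Two-sided p-value via normal approximation = 2*(1 - Phi(|z|)) = 0.314305.
Step 6: alpha = 0.1. fail to reject H0.

R = 4, z = -1.0062, p = 0.314305, fail to reject H0.


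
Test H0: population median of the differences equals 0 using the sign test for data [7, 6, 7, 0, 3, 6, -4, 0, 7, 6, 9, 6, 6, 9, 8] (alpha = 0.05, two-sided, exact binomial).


Step 1: Discard zero differences. Original n = 15; n_eff = number of nonzero differences = 13.
Nonzero differences (with sign): +7, +6, +7, +3, +6, -4, +7, +6, +9, +6, +6, +9, +8
Step 2: Count signs: positive = 12, negative = 1.
Step 3: Under H0: P(positive) = 0.5, so the number of positives S ~ Bin(13, 0.5).
Step 4: Two-sided exact p-value = sum of Bin(13,0.5) probabilities at or below the observed probability = 0.003418.
Step 5: alpha = 0.05. reject H0.

n_eff = 13, pos = 12, neg = 1, p = 0.003418, reject H0.


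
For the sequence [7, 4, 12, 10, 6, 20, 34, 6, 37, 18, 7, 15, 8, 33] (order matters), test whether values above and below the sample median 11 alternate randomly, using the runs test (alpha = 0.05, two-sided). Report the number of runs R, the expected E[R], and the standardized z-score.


Step 1: Compute median = 11; label A = above, B = below.
Labels in order: BBABBAABAABABA  (n_A = 7, n_B = 7)
Step 2: Count runs R = 10.
Step 3: Under H0 (random ordering), E[R] = 2*n_A*n_B/(n_A+n_B) + 1 = 2*7*7/14 + 1 = 8.0000.
        Var[R] = 2*n_A*n_B*(2*n_A*n_B - n_A - n_B) / ((n_A+n_B)^2 * (n_A+n_B-1)) = 8232/2548 = 3.2308.
        SD[R] = 1.7974.
Step 4: Continuity-corrected z = (R - 0.5 - E[R]) / SD[R] = (10 - 0.5 - 8.0000) / 1.7974 = 0.8345.
Step 5: Two-sided p-value via normal approximation = 2*(1 - Phi(|z|)) = 0.403986.
Step 6: alpha = 0.05. fail to reject H0.

R = 10, z = 0.8345, p = 0.403986, fail to reject H0.


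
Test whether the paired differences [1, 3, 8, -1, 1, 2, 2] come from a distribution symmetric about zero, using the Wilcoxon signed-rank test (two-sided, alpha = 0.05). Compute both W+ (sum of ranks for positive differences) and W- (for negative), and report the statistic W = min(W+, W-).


Step 1: Drop any zero differences (none here) and take |d_i|.
|d| = [1, 3, 8, 1, 1, 2, 2]
Step 2: Midrank |d_i| (ties get averaged ranks).
ranks: |1|->2, |3|->6, |8|->7, |1|->2, |1|->2, |2|->4.5, |2|->4.5
Step 3: Attach original signs; sum ranks with positive sign and with negative sign.
W+ = 2 + 6 + 7 + 2 + 4.5 + 4.5 = 26
W- = 2 = 2
(Check: W+ + W- = 28 should equal n(n+1)/2 = 28.)
Step 4: Test statistic W = min(W+, W-) = 2.
Step 5: Ties in |d|, so use the tie-corrected normal approximation.
        E[W] = n(n+1)/4 = 7*8/4 = 14.
        Tie groups: |d|=1 (t=3), |d|=2 (t=2); sum(t^3 - t) = 30.
        Var[W] = n(n+1)(2n+1)/24 - sum(t^3-t)/48 = 840/24 - 30/48 = 34.375.
        z = (W - E[W]) / sqrt(Var[W]) = (2 - 14) / 5.8630 = -2.0467.
        Two-sided p = 2*Phi(z) = 0.040685.
Step 6: alpha = 0.05. reject H0.

W+ = 26, W- = 2, W = min = 2, p = 0.040685, reject H0.


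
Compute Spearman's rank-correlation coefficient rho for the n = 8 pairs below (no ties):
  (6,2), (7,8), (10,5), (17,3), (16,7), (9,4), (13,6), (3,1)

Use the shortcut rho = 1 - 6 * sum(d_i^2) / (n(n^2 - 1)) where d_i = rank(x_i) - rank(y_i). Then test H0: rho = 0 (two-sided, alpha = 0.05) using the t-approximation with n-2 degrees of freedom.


Step 1: Rank x and y separately (midranks; no ties here).
rank(x): 6->2, 7->3, 10->5, 17->8, 16->7, 9->4, 13->6, 3->1
rank(y): 2->2, 8->8, 5->5, 3->3, 7->7, 4->4, 6->6, 1->1
Step 2: d_i = R_x(i) - R_y(i); compute d_i^2.
  (2-2)^2=0, (3-8)^2=25, (5-5)^2=0, (8-3)^2=25, (7-7)^2=0, (4-4)^2=0, (6-6)^2=0, (1-1)^2=0
sum(d^2) = 50.
Step 3: rho = 1 - 6*50 / (8*(8^2 - 1)) = 1 - 300/504 = 0.404762.
Step 4: Under H0, t = rho * sqrt((n-2)/(1-rho^2)) = 1.0842 ~ t(6).
Step 5: Two-sided p-value from the t-distribution with 6 df = 0.319889.
Step 6: alpha = 0.05. fail to reject H0.

rho = 0.4048, p = 0.319889, fail to reject H0 at alpha = 0.05.


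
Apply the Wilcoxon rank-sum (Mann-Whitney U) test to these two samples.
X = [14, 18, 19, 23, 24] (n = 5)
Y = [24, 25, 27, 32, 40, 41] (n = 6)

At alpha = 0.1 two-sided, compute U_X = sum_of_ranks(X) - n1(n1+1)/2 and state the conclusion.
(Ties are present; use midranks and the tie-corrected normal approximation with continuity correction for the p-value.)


Step 1: Combine and sort all 11 observations; assign midranks.
sorted (value, group): (14,X), (18,X), (19,X), (23,X), (24,X), (24,Y), (25,Y), (27,Y), (32,Y), (40,Y), (41,Y)
ranks: 14->1, 18->2, 19->3, 23->4, 24->5.5, 24->5.5, 25->7, 27->8, 32->9, 40->10, 41->11
Step 2: Rank sum for X: R1 = 1 + 2 + 3 + 4 + 5.5 = 15.5.
Step 3: U_X = R1 - n1(n1+1)/2 = 15.5 - 5*6/2 = 15.5 - 15 = 0.5.
       U_Y = n1*n2 - U_X = 30 - 0.5 = 29.5.
Step 4: Ties are present, so use the tie-corrected normal approximation (with continuity correction) for the p-value.
Step 5: p-value = 0.010411; compare to alpha = 0.1. reject H0.

U_X = 0.5, p = 0.010411, reject H0 at alpha = 0.1.


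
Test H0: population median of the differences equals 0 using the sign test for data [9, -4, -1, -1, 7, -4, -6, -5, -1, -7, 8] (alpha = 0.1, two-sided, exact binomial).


Step 1: Discard zero differences. Original n = 11; n_eff = number of nonzero differences = 11.
Nonzero differences (with sign): +9, -4, -1, -1, +7, -4, -6, -5, -1, -7, +8
Step 2: Count signs: positive = 3, negative = 8.
Step 3: Under H0: P(positive) = 0.5, so the number of positives S ~ Bin(11, 0.5).
Step 4: Two-sided exact p-value = sum of Bin(11,0.5) probabilities at or below the observed probability = 0.226562.
Step 5: alpha = 0.1. fail to reject H0.

n_eff = 11, pos = 3, neg = 8, p = 0.226562, fail to reject H0.


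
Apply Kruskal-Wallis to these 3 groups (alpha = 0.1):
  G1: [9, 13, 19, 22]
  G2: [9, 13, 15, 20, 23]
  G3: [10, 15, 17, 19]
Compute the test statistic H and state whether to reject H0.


Step 1: Combine all N = 13 observations and assign midranks.
sorted (value, group, rank): (9,G1,1.5), (9,G2,1.5), (10,G3,3), (13,G1,4.5), (13,G2,4.5), (15,G2,6.5), (15,G3,6.5), (17,G3,8), (19,G1,9.5), (19,G3,9.5), (20,G2,11), (22,G1,12), (23,G2,13)
Step 2: Sum ranks within each group.
R_1 = 27.5 (n_1 = 4)
R_2 = 36.5 (n_2 = 5)
R_3 = 27 (n_3 = 4)
Step 3: H = 12/(N(N+1)) * sum(R_i^2/n_i) - 3(N+1)
     = 12/(13*14) * (27.5^2/4 + 36.5^2/5 + 27^2/4) - 3*14
     = 0.065934 * 637.763 - 42
     = 0.050275.
Step 4: Ties present; correction factor C = 1 - 24/(13^3 - 13) = 0.989011. Corrected H = 0.050275 / 0.989011 = 0.050833.
Step 5: Under H0, H ~ chi^2(2); p-value = 0.974904.
Step 6: alpha = 0.1. fail to reject H0.

H = 0.0508, df = 2, p = 0.974904, fail to reject H0.


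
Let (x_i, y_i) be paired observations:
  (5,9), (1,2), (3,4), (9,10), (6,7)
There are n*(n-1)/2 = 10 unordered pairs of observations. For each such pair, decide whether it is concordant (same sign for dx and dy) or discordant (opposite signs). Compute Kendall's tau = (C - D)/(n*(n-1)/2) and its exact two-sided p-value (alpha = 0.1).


Step 1: Enumerate the 10 unordered pairs (i,j) with i<j and classify each by sign(x_j-x_i) * sign(y_j-y_i).
  (1,2):dx=-4,dy=-7->C; (1,3):dx=-2,dy=-5->C; (1,4):dx=+4,dy=+1->C; (1,5):dx=+1,dy=-2->D
  (2,3):dx=+2,dy=+2->C; (2,4):dx=+8,dy=+8->C; (2,5):dx=+5,dy=+5->C; (3,4):dx=+6,dy=+6->C
  (3,5):dx=+3,dy=+3->C; (4,5):dx=-3,dy=-3->C
Step 2: C = 9, D = 1, total pairs = 10.
Step 3: tau = (C - D)/(n(n-1)/2) = (9 - 1)/10 = 0.800000.
Step 4: Exact two-sided p-value (enumerate n! = 120 permutations of y under H0): p = 0.083333.
Step 5: alpha = 0.1. reject H0.

tau_b = 0.8000 (C=9, D=1), p = 0.083333, reject H0.


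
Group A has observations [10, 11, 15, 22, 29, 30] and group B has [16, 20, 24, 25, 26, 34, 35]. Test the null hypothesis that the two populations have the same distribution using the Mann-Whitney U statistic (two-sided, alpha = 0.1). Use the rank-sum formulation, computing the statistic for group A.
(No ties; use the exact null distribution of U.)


Step 1: Combine and sort all 13 observations; assign midranks.
sorted (value, group): (10,X), (11,X), (15,X), (16,Y), (20,Y), (22,X), (24,Y), (25,Y), (26,Y), (29,X), (30,X), (34,Y), (35,Y)
ranks: 10->1, 11->2, 15->3, 16->4, 20->5, 22->6, 24->7, 25->8, 26->9, 29->10, 30->11, 34->12, 35->13
Step 2: Rank sum for X: R1 = 1 + 2 + 3 + 6 + 10 + 11 = 33.
Step 3: U_X = R1 - n1(n1+1)/2 = 33 - 6*7/2 = 33 - 21 = 12.
       U_Y = n1*n2 - U_X = 42 - 12 = 30.
Step 4: No ties, so the exact null distribution of U (based on enumerating the C(13,6) = 1716 equally likely rank assignments) gives the two-sided p-value.
Step 5: p-value = 0.234266; compare to alpha = 0.1. fail to reject H0.

U_X = 12, p = 0.234266, fail to reject H0 at alpha = 0.1.


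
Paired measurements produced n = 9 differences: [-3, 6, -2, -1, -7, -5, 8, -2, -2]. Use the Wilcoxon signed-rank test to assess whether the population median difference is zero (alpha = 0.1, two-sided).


Step 1: Drop any zero differences (none here) and take |d_i|.
|d| = [3, 6, 2, 1, 7, 5, 8, 2, 2]
Step 2: Midrank |d_i| (ties get averaged ranks).
ranks: |3|->5, |6|->7, |2|->3, |1|->1, |7|->8, |5|->6, |8|->9, |2|->3, |2|->3
Step 3: Attach original signs; sum ranks with positive sign and with negative sign.
W+ = 7 + 9 = 16
W- = 5 + 3 + 1 + 8 + 6 + 3 + 3 = 29
(Check: W+ + W- = 45 should equal n(n+1)/2 = 45.)
Step 4: Test statistic W = min(W+, W-) = 16.
Step 5: Ties in |d|, so use the tie-corrected normal approximation.
        E[W] = n(n+1)/4 = 9*10/4 = 22.5.
        Tie groups: |d|=2 (t=3); sum(t^3 - t) = 24.
        Var[W] = n(n+1)(2n+1)/24 - sum(t^3-t)/48 = 1710/24 - 24/48 = 70.75.
        z = (W - E[W]) / sqrt(Var[W]) = (16 - 22.5) / 8.4113 = -0.7728.
        Two-sided p = 2*Phi(z) = 0.439659.
Step 6: alpha = 0.1. fail to reject H0.

W+ = 16, W- = 29, W = min = 16, p = 0.439659, fail to reject H0.


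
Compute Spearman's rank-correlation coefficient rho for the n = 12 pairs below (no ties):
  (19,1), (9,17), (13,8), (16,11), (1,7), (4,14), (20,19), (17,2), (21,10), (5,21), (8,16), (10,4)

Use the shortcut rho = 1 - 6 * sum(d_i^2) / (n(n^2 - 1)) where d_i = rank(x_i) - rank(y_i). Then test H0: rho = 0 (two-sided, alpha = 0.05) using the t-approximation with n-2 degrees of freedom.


Step 1: Rank x and y separately (midranks; no ties here).
rank(x): 19->10, 9->5, 13->7, 16->8, 1->1, 4->2, 20->11, 17->9, 21->12, 5->3, 8->4, 10->6
rank(y): 1->1, 17->10, 8->5, 11->7, 7->4, 14->8, 19->11, 2->2, 10->6, 21->12, 16->9, 4->3
Step 2: d_i = R_x(i) - R_y(i); compute d_i^2.
  (10-1)^2=81, (5-10)^2=25, (7-5)^2=4, (8-7)^2=1, (1-4)^2=9, (2-8)^2=36, (11-11)^2=0, (9-2)^2=49, (12-6)^2=36, (3-12)^2=81, (4-9)^2=25, (6-3)^2=9
sum(d^2) = 356.
Step 3: rho = 1 - 6*356 / (12*(12^2 - 1)) = 1 - 2136/1716 = -0.244755.
Step 4: Under H0, t = rho * sqrt((n-2)/(1-rho^2)) = -0.7983 ~ t(10).
Step 5: Two-sided p-value from the t-distribution with 10 df = 0.443262.
Step 6: alpha = 0.05. fail to reject H0.

rho = -0.2448, p = 0.443262, fail to reject H0 at alpha = 0.05.


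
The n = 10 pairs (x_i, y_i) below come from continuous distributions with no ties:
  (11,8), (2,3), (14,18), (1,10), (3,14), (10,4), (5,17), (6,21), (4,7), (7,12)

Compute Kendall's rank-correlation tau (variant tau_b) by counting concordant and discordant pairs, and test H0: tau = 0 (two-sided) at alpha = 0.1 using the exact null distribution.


Step 1: Enumerate the 45 unordered pairs (i,j) with i<j and classify each by sign(x_j-x_i) * sign(y_j-y_i).
  (1,2):dx=-9,dy=-5->C; (1,3):dx=+3,dy=+10->C; (1,4):dx=-10,dy=+2->D; (1,5):dx=-8,dy=+6->D
  (1,6):dx=-1,dy=-4->C; (1,7):dx=-6,dy=+9->D; (1,8):dx=-5,dy=+13->D; (1,9):dx=-7,dy=-1->C
  (1,10):dx=-4,dy=+4->D; (2,3):dx=+12,dy=+15->C; (2,4):dx=-1,dy=+7->D; (2,5):dx=+1,dy=+11->C
  (2,6):dx=+8,dy=+1->C; (2,7):dx=+3,dy=+14->C; (2,8):dx=+4,dy=+18->C; (2,9):dx=+2,dy=+4->C
  (2,10):dx=+5,dy=+9->C; (3,4):dx=-13,dy=-8->C; (3,5):dx=-11,dy=-4->C; (3,6):dx=-4,dy=-14->C
  (3,7):dx=-9,dy=-1->C; (3,8):dx=-8,dy=+3->D; (3,9):dx=-10,dy=-11->C; (3,10):dx=-7,dy=-6->C
  (4,5):dx=+2,dy=+4->C; (4,6):dx=+9,dy=-6->D; (4,7):dx=+4,dy=+7->C; (4,8):dx=+5,dy=+11->C
  (4,9):dx=+3,dy=-3->D; (4,10):dx=+6,dy=+2->C; (5,6):dx=+7,dy=-10->D; (5,7):dx=+2,dy=+3->C
  (5,8):dx=+3,dy=+7->C; (5,9):dx=+1,dy=-7->D; (5,10):dx=+4,dy=-2->D; (6,7):dx=-5,dy=+13->D
  (6,8):dx=-4,dy=+17->D; (6,9):dx=-6,dy=+3->D; (6,10):dx=-3,dy=+8->D; (7,8):dx=+1,dy=+4->C
  (7,9):dx=-1,dy=-10->C; (7,10):dx=+2,dy=-5->D; (8,9):dx=-2,dy=-14->C; (8,10):dx=+1,dy=-9->D
  (9,10):dx=+3,dy=+5->C
Step 2: C = 27, D = 18, total pairs = 45.
Step 3: tau = (C - D)/(n(n-1)/2) = (27 - 18)/45 = 0.200000.
Step 4: Exact two-sided p-value (enumerate n! = 3628800 permutations of y under H0): p = 0.484313.
Step 5: alpha = 0.1. fail to reject H0.

tau_b = 0.2000 (C=27, D=18), p = 0.484313, fail to reject H0.


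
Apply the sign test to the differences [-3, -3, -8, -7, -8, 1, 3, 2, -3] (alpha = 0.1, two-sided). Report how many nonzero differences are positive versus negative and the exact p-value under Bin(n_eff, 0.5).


Step 1: Discard zero differences. Original n = 9; n_eff = number of nonzero differences = 9.
Nonzero differences (with sign): -3, -3, -8, -7, -8, +1, +3, +2, -3
Step 2: Count signs: positive = 3, negative = 6.
Step 3: Under H0: P(positive) = 0.5, so the number of positives S ~ Bin(9, 0.5).
Step 4: Two-sided exact p-value = sum of Bin(9,0.5) probabilities at or below the observed probability = 0.507812.
Step 5: alpha = 0.1. fail to reject H0.

n_eff = 9, pos = 3, neg = 6, p = 0.507812, fail to reject H0.


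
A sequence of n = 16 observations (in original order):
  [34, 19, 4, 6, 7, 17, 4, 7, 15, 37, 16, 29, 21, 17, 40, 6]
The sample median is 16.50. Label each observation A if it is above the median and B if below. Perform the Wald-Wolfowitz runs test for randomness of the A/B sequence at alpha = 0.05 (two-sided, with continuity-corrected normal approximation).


Step 1: Compute median = 16.50; label A = above, B = below.
Labels in order: AABBBABBBABAAAAB  (n_A = 8, n_B = 8)
Step 2: Count runs R = 8.
Step 3: Under H0 (random ordering), E[R] = 2*n_A*n_B/(n_A+n_B) + 1 = 2*8*8/16 + 1 = 9.0000.
        Var[R] = 2*n_A*n_B*(2*n_A*n_B - n_A - n_B) / ((n_A+n_B)^2 * (n_A+n_B-1)) = 14336/3840 = 3.7333.
        SD[R] = 1.9322.
Step 4: Continuity-corrected z = (R + 0.5 - E[R]) / SD[R] = (8 + 0.5 - 9.0000) / 1.9322 = -0.2588.
Step 5: Two-sided p-value via normal approximation = 2*(1 - Phi(|z|)) = 0.795809.
Step 6: alpha = 0.05. fail to reject H0.

R = 8, z = -0.2588, p = 0.795809, fail to reject H0.


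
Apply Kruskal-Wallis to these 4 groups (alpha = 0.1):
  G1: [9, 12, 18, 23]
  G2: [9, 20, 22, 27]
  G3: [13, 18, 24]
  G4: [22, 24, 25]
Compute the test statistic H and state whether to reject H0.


Step 1: Combine all N = 14 observations and assign midranks.
sorted (value, group, rank): (9,G1,1.5), (9,G2,1.5), (12,G1,3), (13,G3,4), (18,G1,5.5), (18,G3,5.5), (20,G2,7), (22,G2,8.5), (22,G4,8.5), (23,G1,10), (24,G3,11.5), (24,G4,11.5), (25,G4,13), (27,G2,14)
Step 2: Sum ranks within each group.
R_1 = 20 (n_1 = 4)
R_2 = 31 (n_2 = 4)
R_3 = 21 (n_3 = 3)
R_4 = 33 (n_4 = 3)
Step 3: H = 12/(N(N+1)) * sum(R_i^2/n_i) - 3(N+1)
     = 12/(14*15) * (20^2/4 + 31^2/4 + 21^2/3 + 33^2/3) - 3*15
     = 0.057143 * 850.25 - 45
     = 3.585714.
Step 4: Ties present; correction factor C = 1 - 24/(14^3 - 14) = 0.991209. Corrected H = 3.585714 / 0.991209 = 3.617517.
Step 5: Under H0, H ~ chi^2(3); p-value = 0.305837.
Step 6: alpha = 0.1. fail to reject H0.

H = 3.6175, df = 3, p = 0.305837, fail to reject H0.
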